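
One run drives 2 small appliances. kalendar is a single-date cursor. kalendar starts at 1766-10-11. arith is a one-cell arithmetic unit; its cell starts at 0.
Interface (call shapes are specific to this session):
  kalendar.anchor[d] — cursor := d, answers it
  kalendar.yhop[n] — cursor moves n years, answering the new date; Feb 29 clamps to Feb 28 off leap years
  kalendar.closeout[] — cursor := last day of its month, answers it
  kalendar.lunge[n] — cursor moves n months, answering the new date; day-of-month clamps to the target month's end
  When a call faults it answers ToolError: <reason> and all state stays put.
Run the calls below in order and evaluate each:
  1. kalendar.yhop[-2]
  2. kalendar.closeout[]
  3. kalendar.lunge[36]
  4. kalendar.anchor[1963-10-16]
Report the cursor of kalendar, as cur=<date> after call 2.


Do: kalendar.yhop[n=-2]
See: 1764-10-11
Do: kalendar.closeout[]
See: 1764-10-31
Do: kalendar.lunge[n=36]
See: 1767-10-31
Do: kalendar.anchor[d=1963-10-16]
See: 1963-10-16

Answer: cur=1764-10-31


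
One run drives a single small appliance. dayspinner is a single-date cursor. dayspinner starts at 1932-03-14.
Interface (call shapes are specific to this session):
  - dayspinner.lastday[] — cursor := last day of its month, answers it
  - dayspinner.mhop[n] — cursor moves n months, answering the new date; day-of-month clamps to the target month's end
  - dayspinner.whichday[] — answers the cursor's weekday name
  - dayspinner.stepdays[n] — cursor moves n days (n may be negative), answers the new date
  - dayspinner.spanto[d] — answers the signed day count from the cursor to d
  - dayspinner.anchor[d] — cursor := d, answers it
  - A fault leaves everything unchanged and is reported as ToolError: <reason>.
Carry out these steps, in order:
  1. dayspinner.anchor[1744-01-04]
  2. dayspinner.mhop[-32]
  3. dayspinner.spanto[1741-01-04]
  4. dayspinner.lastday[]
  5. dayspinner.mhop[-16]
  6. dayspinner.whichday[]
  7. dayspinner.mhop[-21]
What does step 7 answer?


Answer: 1738-04-30

Derivation:
% 1. anchor(d='1744-01-04') ~> 1744-01-04
% 2. mhop(n='-32') ~> 1741-05-04
% 3. spanto(d='1741-01-04') ~> -120
% 4. lastday() ~> 1741-05-31
% 5. mhop(n='-16') ~> 1740-01-31
% 6. whichday() ~> Sunday
% 7. mhop(n='-21') ~> 1738-04-30


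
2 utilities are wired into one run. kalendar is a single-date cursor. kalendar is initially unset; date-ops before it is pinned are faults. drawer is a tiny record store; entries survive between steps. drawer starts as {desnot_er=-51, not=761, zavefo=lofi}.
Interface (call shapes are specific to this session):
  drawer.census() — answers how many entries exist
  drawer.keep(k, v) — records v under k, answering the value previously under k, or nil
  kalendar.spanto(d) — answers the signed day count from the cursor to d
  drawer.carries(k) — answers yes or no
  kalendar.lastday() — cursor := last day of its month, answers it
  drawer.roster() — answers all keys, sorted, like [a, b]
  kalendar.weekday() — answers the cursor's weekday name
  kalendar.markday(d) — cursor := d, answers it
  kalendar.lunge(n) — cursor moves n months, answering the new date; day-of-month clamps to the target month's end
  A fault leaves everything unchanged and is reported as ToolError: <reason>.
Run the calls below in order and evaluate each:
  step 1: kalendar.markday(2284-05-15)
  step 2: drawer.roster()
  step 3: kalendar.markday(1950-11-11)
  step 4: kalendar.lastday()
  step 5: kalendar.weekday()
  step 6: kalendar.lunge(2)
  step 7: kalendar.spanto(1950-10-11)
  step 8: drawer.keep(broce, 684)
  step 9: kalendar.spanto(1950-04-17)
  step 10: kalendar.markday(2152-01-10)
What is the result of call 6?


;; 1. markday(d=2284-05-15) -> 2284-05-15
;; 2. roster() -> [desnot_er, not, zavefo]
;; 3. markday(d=1950-11-11) -> 1950-11-11
;; 4. lastday() -> 1950-11-30
;; 5. weekday() -> Thursday
;; 6. lunge(n=2) -> 1951-01-30
;; 7. spanto(d=1950-10-11) -> -111
;; 8. keep(k=broce, v=684) -> nil
;; 9. spanto(d=1950-04-17) -> -288
;; 10. markday(d=2152-01-10) -> 2152-01-10

Answer: 1951-01-30


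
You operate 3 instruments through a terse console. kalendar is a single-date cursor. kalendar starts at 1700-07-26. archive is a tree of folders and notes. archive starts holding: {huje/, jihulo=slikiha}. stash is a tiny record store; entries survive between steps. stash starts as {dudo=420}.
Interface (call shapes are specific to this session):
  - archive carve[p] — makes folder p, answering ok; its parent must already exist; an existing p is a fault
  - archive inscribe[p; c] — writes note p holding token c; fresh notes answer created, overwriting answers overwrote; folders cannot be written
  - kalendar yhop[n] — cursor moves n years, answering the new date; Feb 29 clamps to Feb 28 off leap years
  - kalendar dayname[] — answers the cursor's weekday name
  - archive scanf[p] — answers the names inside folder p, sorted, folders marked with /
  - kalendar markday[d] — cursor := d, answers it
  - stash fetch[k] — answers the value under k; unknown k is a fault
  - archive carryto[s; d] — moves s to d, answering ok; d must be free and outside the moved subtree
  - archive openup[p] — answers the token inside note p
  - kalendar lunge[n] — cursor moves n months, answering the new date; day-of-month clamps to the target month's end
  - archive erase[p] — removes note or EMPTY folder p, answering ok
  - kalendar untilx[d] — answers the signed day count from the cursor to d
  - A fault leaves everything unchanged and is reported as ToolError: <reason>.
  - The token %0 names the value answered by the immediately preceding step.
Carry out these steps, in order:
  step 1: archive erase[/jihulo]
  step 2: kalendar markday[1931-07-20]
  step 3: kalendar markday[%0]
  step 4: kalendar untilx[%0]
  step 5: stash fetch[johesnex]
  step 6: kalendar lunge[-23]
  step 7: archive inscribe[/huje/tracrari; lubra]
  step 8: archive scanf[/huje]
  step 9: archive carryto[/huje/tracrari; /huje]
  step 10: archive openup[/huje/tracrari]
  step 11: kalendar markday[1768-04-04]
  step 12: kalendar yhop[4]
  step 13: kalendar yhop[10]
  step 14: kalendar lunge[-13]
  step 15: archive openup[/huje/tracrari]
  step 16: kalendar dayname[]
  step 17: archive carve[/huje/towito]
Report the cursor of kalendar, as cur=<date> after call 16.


→ archive erase(/jihulo)
← ok
→ kalendar markday(1931-07-20)
← 1931-07-20
→ kalendar markday(%0)
← 1931-07-20
→ kalendar untilx(%0)
← 0
→ stash fetch(johesnex)
← ToolError: no such key johesnex
→ kalendar lunge(-23)
← 1929-08-20
→ archive inscribe(/huje/tracrari, lubra)
← created
→ archive scanf(/huje)
← [tracrari]
→ archive carryto(/huje/tracrari, /huje)
← ToolError: exists
→ archive openup(/huje/tracrari)
← lubra
→ kalendar markday(1768-04-04)
← 1768-04-04
→ kalendar yhop(4)
← 1772-04-04
→ kalendar yhop(10)
← 1782-04-04
→ kalendar lunge(-13)
← 1781-03-04
→ archive openup(/huje/tracrari)
← lubra
→ kalendar dayname()
← Sunday
→ archive carve(/huje/towito)
← ok

Answer: cur=1781-03-04


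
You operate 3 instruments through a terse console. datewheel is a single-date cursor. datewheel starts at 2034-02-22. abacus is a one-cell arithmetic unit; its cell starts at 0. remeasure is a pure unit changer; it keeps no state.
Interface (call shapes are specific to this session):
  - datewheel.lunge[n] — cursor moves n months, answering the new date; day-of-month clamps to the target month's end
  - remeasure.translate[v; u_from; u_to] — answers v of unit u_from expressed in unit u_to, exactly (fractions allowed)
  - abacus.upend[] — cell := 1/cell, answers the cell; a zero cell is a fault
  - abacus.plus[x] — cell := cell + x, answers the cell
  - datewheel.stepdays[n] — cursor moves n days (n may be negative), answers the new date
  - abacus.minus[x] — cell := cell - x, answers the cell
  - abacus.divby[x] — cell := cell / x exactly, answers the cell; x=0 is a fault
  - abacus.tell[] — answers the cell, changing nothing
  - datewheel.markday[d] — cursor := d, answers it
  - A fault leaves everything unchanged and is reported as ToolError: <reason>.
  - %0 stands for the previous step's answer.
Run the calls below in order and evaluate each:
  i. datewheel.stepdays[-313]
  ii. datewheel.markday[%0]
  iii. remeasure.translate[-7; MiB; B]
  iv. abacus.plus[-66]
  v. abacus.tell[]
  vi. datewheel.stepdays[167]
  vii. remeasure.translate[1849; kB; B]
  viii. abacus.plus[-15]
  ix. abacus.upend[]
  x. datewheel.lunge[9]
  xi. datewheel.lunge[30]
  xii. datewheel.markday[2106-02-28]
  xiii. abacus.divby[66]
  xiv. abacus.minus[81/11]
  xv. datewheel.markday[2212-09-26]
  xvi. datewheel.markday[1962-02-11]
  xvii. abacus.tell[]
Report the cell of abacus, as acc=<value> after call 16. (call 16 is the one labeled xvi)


-> datewheel.stepdays(n='-313')
<- 2033-04-15
-> datewheel.markday(d='%0')
<- 2033-04-15
-> remeasure.translate(v='-7', u_from='MiB', u_to='B')
<- -7340032
-> abacus.plus(x='-66')
<- -66
-> abacus.tell()
<- -66
-> datewheel.stepdays(n='167')
<- 2033-09-29
-> remeasure.translate(v='1849', u_from='kB', u_to='B')
<- 1849000
-> abacus.plus(x='-15')
<- -81
-> abacus.upend()
<- -1/81
-> datewheel.lunge(n='9')
<- 2034-06-29
-> datewheel.lunge(n='30')
<- 2036-12-29
-> datewheel.markday(d='2106-02-28')
<- 2106-02-28
-> abacus.divby(x='66')
<- -1/5346
-> abacus.minus(x='81/11')
<- -39367/5346
-> datewheel.markday(d='2212-09-26')
<- 2212-09-26
-> datewheel.markday(d='1962-02-11')
<- 1962-02-11
-> abacus.tell()
<- -39367/5346

Answer: acc=-39367/5346


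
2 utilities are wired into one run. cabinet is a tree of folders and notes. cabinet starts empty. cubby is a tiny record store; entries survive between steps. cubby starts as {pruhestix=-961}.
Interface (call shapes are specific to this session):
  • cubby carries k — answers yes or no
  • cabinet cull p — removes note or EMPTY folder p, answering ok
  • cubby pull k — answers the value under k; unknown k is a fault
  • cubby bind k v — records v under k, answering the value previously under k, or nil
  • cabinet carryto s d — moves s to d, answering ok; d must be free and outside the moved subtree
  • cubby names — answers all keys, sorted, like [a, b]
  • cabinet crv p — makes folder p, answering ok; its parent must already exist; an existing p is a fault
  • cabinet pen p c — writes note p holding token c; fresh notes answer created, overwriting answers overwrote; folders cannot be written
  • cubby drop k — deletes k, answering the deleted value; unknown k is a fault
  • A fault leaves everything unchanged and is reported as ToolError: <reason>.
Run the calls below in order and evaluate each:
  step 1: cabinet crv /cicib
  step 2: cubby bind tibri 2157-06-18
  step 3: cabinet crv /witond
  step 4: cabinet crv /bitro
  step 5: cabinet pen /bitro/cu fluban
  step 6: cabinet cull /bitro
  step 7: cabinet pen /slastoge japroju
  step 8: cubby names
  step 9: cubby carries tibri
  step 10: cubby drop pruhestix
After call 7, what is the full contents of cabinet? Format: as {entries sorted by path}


-> cabinet crv(p='/cicib')
<- ok
-> cubby bind(k='tibri', v='2157-06-18')
<- nil
-> cabinet crv(p='/witond')
<- ok
-> cabinet crv(p='/bitro')
<- ok
-> cabinet pen(p='/bitro/cu', c='fluban')
<- created
-> cabinet cull(p='/bitro')
<- ToolError: not empty
-> cabinet pen(p='/slastoge', c='japroju')
<- created
-> cubby names()
<- [pruhestix, tibri]
-> cubby carries(k='tibri')
<- yes
-> cubby drop(k='pruhestix')
<- -961

Answer: {bitro/, bitro/cu=fluban, cicib/, slastoge=japroju, witond/}


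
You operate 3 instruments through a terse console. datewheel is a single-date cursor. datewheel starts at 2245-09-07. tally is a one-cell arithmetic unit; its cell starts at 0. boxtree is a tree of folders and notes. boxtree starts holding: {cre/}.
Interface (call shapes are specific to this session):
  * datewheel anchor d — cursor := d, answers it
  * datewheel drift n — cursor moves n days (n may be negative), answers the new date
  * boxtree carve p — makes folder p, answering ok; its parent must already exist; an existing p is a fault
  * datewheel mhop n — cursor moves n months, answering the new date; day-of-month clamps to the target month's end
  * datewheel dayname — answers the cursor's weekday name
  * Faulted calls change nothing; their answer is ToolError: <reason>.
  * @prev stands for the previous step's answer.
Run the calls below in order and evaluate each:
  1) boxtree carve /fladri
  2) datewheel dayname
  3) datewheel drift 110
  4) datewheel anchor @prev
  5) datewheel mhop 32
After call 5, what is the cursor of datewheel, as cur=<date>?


Answer: cur=2248-08-26

Derivation:
Calling boxtree carve passing p→/fladri, and get ok.
Next I call datewheel dayname, and see Sunday.
I use datewheel drift passing n→110, and get 2245-12-26.
Using datewheel anchor passing d→@prev, → 2245-12-26.
I try datewheel mhop passing n→32, and observe 2248-08-26.


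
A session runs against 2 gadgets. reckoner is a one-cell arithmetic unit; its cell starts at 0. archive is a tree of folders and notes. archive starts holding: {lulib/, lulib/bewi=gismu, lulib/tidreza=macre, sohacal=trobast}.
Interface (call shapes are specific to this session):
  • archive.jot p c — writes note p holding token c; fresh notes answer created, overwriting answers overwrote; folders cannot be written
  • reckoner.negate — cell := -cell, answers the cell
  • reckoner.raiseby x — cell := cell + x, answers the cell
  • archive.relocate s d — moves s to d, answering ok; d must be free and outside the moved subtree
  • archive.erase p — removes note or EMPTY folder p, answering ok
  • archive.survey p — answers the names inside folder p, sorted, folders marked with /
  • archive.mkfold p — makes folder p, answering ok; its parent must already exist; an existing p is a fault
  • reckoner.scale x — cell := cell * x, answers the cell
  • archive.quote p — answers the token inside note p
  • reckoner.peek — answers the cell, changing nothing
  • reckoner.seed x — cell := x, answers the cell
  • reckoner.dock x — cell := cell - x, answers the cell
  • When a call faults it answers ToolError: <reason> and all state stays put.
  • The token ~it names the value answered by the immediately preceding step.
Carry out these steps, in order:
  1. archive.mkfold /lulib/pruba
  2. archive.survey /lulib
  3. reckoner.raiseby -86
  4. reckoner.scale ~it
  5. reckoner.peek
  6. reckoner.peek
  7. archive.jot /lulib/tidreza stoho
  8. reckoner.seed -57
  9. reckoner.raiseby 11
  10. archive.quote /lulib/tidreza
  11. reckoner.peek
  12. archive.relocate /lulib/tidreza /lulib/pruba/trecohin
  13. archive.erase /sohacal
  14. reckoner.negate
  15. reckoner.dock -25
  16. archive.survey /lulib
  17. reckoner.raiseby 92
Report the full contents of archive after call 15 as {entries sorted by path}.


-- 1. archive.mkfold(p=/lulib/pruba) : ok
-- 2. archive.survey(p=/lulib) : [bewi, pruba/, tidreza]
-- 3. reckoner.raiseby(x=-86) : -86
-- 4. reckoner.scale(x=~it) : 7396
-- 5. reckoner.peek() : 7396
-- 6. reckoner.peek() : 7396
-- 7. archive.jot(p=/lulib/tidreza, c=stoho) : overwrote
-- 8. reckoner.seed(x=-57) : -57
-- 9. reckoner.raiseby(x=11) : -46
-- 10. archive.quote(p=/lulib/tidreza) : stoho
-- 11. reckoner.peek() : -46
-- 12. archive.relocate(s=/lulib/tidreza, d=/lulib/pruba/trecohin) : ok
-- 13. archive.erase(p=/sohacal) : ok
-- 14. reckoner.negate() : 46
-- 15. reckoner.dock(x=-25) : 71
-- 16. archive.survey(p=/lulib) : [bewi, pruba/]
-- 17. reckoner.raiseby(x=92) : 163

Answer: {lulib/, lulib/bewi=gismu, lulib/pruba/, lulib/pruba/trecohin=stoho}


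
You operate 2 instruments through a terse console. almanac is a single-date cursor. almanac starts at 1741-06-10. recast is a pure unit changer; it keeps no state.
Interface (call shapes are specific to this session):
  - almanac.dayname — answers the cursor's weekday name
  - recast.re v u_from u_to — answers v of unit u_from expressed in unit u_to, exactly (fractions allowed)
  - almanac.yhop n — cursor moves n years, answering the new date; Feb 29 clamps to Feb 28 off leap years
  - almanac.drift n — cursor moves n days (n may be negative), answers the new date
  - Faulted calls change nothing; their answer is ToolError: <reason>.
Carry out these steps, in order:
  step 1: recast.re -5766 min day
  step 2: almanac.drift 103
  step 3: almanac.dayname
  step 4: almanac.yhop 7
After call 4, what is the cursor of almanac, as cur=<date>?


Answer: cur=1748-09-21

Derivation:
Do: recast.re[-5766; min; day]
See: -961/240
Do: almanac.drift[103]
See: 1741-09-21
Do: almanac.dayname[]
See: Thursday
Do: almanac.yhop[7]
See: 1748-09-21


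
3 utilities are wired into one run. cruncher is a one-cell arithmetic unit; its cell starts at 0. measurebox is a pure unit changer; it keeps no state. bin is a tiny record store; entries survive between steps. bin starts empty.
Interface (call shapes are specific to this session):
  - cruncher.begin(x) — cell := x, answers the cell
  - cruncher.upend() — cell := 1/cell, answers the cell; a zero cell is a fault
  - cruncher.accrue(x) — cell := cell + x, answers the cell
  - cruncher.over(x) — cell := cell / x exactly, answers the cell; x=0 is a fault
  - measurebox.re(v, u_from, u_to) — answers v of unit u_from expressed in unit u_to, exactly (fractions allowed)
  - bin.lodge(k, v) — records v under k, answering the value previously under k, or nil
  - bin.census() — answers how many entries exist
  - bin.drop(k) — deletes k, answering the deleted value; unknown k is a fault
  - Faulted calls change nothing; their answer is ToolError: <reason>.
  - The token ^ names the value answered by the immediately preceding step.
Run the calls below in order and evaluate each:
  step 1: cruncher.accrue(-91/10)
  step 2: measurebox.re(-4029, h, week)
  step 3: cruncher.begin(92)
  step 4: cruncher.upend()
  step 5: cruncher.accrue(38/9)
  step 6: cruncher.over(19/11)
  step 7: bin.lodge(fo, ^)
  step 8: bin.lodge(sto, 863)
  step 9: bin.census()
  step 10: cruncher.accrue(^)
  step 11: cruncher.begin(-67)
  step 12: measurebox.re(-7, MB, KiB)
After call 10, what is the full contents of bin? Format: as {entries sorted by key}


Act: accrue[x→-91/10]
Obs: -91/10
Act: re[v→-4029; u_from→h; u_to→week]
Obs: -1343/56
Act: begin[x→92]
Obs: 92
Act: upend[]
Obs: 1/92
Act: accrue[x→38/9]
Obs: 3505/828
Act: over[x→19/11]
Obs: 38555/15732
Act: lodge[k→fo; v→^]
Obs: nil
Act: lodge[k→sto; v→863]
Obs: nil
Act: census[]
Obs: 2
Act: accrue[x→^]
Obs: 70019/15732
Act: begin[x→-67]
Obs: -67
Act: re[v→-7; u_from→MB; u_to→KiB]
Obs: -109375/16

Answer: {fo=38555/15732, sto=863}


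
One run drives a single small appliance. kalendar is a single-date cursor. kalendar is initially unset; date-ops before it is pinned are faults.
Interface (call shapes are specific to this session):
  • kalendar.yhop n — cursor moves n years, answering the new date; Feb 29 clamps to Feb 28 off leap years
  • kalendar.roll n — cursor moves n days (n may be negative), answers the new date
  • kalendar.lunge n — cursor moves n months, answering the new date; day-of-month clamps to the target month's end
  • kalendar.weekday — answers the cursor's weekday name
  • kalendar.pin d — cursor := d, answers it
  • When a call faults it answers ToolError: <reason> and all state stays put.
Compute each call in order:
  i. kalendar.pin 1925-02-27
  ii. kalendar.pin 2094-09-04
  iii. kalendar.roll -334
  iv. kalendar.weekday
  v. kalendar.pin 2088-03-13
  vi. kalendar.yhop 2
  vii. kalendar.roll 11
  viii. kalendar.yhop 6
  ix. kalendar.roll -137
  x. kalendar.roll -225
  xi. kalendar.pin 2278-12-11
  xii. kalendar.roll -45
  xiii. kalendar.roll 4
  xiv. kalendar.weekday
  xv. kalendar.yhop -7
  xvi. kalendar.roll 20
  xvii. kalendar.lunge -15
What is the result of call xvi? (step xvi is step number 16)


Calling kalendar.pin on d='1925-02-27', giving 1925-02-27.
Invoking kalendar.pin on d='2094-09-04', and get 2094-09-04.
Invoking kalendar.roll on n='-334', which returns 2093-10-05.
I try kalendar.weekday, and get Monday.
I run kalendar.pin on d='2088-03-13', — result: 2088-03-13.
I use kalendar.yhop on n='2', yielding 2090-03-13.
Now I run kalendar.roll on n='11': 2090-03-24.
Using kalendar.yhop on n='6': 2096-03-24.
Now I run kalendar.roll on n='-137', and see 2095-11-08.
Then kalendar.roll on n='-225', and see 2095-03-28.
I use kalendar.pin on d='2278-12-11', and get 2278-12-11.
Now I run kalendar.roll on n='-45', and observe 2278-10-27.
I invoke kalendar.roll on n='4': 2278-10-31.
Using kalendar.weekday(), → Thursday.
Now I run kalendar.yhop on n='-7': 2271-10-31.
I try kalendar.roll on n='20', and see 2271-11-20.
Then kalendar.lunge on n='-15', yielding 2270-08-20.

Answer: 2271-11-20


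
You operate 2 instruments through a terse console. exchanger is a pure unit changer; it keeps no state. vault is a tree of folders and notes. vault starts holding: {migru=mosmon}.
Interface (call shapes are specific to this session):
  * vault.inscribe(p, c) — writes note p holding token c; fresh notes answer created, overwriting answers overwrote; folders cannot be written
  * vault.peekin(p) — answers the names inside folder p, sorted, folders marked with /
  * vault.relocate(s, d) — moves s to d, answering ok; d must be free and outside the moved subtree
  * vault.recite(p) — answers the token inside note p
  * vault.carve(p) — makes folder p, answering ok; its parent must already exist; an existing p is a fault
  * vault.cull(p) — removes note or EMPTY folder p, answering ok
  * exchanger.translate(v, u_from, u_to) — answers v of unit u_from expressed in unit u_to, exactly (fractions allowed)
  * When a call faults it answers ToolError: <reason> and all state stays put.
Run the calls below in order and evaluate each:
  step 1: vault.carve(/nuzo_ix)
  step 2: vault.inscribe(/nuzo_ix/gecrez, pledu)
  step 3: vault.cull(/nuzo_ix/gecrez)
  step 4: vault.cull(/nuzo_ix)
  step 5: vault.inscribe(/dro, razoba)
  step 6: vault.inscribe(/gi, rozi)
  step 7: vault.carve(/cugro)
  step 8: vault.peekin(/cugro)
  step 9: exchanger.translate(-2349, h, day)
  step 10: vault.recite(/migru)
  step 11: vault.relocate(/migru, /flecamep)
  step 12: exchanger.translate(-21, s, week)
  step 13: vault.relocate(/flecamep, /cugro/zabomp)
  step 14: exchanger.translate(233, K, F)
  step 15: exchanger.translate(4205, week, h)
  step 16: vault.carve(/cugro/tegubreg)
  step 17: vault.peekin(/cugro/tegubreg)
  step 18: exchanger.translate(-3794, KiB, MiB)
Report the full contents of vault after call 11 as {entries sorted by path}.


-> carve(p: /nuzo_ix)
<- ok
-> inscribe(p: /nuzo_ix/gecrez, c: pledu)
<- created
-> cull(p: /nuzo_ix/gecrez)
<- ok
-> cull(p: /nuzo_ix)
<- ok
-> inscribe(p: /dro, c: razoba)
<- created
-> inscribe(p: /gi, c: rozi)
<- created
-> carve(p: /cugro)
<- ok
-> peekin(p: /cugro)
<- []
-> translate(v: -2349, u_from: h, u_to: day)
<- -783/8
-> recite(p: /migru)
<- mosmon
-> relocate(s: /migru, d: /flecamep)
<- ok
-> translate(v: -21, u_from: s, u_to: week)
<- -1/28800
-> relocate(s: /flecamep, d: /cugro/zabomp)
<- ok
-> translate(v: 233, u_from: K, u_to: F)
<- -4027/100
-> translate(v: 4205, u_from: week, u_to: h)
<- 706440
-> carve(p: /cugro/tegubreg)
<- ok
-> peekin(p: /cugro/tegubreg)
<- []
-> translate(v: -3794, u_from: KiB, u_to: MiB)
<- -1897/512

Answer: {cugro/, dro=razoba, flecamep=mosmon, gi=rozi}


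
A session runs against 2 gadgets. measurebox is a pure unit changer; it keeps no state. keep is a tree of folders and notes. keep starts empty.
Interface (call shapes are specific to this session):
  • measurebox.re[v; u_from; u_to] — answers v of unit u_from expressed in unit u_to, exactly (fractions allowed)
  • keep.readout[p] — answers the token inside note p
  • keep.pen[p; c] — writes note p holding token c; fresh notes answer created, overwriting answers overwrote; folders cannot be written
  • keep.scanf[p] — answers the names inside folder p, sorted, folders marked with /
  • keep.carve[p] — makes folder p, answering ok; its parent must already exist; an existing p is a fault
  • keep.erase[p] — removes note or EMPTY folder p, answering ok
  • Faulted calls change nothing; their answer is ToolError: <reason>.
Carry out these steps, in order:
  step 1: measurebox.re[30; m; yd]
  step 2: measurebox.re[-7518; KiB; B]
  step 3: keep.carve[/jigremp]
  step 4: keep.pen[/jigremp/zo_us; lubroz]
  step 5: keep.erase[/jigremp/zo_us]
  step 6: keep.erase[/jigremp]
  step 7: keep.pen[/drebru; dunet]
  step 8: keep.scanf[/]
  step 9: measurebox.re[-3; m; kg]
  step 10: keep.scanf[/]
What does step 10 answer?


[in] measurebox.re v→30 u_from→m u_to→yd
:: 12500/381
[in] measurebox.re v→-7518 u_from→KiB u_to→B
:: -7698432
[in] keep.carve p→/jigremp
:: ok
[in] keep.pen p→/jigremp/zo_us c→lubroz
:: created
[in] keep.erase p→/jigremp/zo_us
:: ok
[in] keep.erase p→/jigremp
:: ok
[in] keep.pen p→/drebru c→dunet
:: created
[in] keep.scanf p→/
:: [drebru]
[in] measurebox.re v→-3 u_from→m u_to→kg
:: ToolError: incompatible units
[in] keep.scanf p→/
:: [drebru]

Answer: [drebru]


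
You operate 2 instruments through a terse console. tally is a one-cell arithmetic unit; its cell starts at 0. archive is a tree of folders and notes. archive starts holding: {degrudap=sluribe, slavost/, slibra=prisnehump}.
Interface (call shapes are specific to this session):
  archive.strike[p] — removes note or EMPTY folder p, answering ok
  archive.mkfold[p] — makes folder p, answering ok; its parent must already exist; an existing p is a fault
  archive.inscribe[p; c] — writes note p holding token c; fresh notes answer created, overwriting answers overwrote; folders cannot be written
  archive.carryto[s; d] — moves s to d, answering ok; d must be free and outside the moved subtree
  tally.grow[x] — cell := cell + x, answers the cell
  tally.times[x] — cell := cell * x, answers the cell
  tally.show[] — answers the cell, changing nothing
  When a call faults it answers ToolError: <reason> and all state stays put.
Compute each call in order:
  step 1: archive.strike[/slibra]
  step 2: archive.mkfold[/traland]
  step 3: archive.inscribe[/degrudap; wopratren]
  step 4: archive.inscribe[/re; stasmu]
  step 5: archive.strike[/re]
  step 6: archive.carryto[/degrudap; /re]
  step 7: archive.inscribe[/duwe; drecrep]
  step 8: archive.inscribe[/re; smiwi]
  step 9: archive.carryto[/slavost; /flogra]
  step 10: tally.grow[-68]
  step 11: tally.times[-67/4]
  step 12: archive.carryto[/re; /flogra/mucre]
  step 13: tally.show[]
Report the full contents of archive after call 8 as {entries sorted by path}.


Answer: {duwe=drecrep, re=smiwi, slavost/, traland/}

Derivation:
Calling archive.strike(p: /slibra), which returns ok.
Then archive.mkfold(p: /traland), — result: ok.
Invoking archive.inscribe(p: /degrudap, c: wopratren), and see overwrote.
Now I run archive.inscribe(p: /re, c: stasmu), giving created.
Using archive.strike(p: /re), — result: ok.
I use archive.carryto(s: /degrudap, d: /re), and see ok.
Invoking archive.inscribe(p: /duwe, c: drecrep), — result: created.
Using archive.inscribe(p: /re, c: smiwi), yielding overwrote.
Now I run archive.carryto(s: /slavost, d: /flogra), which returns ok.
Using tally.grow(x: -68), and observe -68.
I call tally.times(x: -67/4), and observe 1139.
Now I run archive.carryto(s: /re, d: /flogra/mucre), and observe ok.
I call tally.show(), which returns 1139.


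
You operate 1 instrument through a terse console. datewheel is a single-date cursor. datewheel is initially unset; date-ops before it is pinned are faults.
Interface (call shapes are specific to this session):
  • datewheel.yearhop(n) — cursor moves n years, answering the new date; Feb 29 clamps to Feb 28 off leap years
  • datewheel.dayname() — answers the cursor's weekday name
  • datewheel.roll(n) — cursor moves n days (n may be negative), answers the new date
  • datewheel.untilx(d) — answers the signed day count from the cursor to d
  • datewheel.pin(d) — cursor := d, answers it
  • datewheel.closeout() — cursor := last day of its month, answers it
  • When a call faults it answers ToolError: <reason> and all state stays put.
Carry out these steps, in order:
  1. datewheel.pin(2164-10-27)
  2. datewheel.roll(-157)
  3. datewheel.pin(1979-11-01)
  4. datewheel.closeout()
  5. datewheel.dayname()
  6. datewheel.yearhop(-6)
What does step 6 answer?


→ datewheel.pin(d=2164-10-27)
← 2164-10-27
→ datewheel.roll(n=-157)
← 2164-05-23
→ datewheel.pin(d=1979-11-01)
← 1979-11-01
→ datewheel.closeout()
← 1979-11-30
→ datewheel.dayname()
← Friday
→ datewheel.yearhop(n=-6)
← 1973-11-30

Answer: 1973-11-30


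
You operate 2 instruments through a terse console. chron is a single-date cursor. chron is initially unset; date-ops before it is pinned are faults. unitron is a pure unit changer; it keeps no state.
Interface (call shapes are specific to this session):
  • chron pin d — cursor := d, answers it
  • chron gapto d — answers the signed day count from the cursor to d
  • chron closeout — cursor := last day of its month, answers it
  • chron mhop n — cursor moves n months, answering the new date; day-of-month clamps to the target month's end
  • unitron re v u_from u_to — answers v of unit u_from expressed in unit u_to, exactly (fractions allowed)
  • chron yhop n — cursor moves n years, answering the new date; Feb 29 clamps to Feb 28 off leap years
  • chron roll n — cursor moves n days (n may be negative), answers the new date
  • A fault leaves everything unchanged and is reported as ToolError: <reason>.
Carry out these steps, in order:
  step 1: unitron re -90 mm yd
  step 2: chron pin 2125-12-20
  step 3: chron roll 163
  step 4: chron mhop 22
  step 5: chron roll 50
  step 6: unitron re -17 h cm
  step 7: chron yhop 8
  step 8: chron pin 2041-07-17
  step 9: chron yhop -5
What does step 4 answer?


-- 1. unitron re(-90, mm, yd) == -25/254
-- 2. chron pin(2125-12-20) == 2125-12-20
-- 3. chron roll(163) == 2126-06-01
-- 4. chron mhop(22) == 2128-04-01
-- 5. chron roll(50) == 2128-05-21
-- 6. unitron re(-17, h, cm) == ToolError: incompatible units
-- 7. chron yhop(8) == 2136-05-21
-- 8. chron pin(2041-07-17) == 2041-07-17
-- 9. chron yhop(-5) == 2036-07-17

Answer: 2128-04-01


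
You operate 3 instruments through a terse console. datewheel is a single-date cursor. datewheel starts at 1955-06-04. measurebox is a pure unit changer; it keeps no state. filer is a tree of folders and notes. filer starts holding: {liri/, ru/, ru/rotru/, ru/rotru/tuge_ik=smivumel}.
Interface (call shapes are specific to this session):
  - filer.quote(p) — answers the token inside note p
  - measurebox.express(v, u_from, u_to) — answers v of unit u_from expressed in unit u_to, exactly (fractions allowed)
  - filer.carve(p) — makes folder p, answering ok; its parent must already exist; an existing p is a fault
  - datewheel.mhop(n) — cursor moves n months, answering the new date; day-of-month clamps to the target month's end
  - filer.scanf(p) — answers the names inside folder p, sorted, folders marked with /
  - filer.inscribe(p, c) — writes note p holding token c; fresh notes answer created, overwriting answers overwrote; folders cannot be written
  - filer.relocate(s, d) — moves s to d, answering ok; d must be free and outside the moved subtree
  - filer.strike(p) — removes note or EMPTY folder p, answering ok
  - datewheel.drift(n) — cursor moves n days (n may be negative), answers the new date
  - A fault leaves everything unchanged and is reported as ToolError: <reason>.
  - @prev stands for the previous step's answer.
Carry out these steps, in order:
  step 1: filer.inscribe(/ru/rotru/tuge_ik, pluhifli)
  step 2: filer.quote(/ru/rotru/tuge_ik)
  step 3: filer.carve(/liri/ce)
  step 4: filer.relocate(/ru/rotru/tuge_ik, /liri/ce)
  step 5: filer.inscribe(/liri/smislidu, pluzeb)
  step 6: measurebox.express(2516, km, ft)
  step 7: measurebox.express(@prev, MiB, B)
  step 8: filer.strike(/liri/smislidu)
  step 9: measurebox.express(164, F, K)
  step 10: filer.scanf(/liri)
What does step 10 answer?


Answer: [ce/]

Derivation:
Next I call filer.inscribe with p='/ru/rotru/tuge_ik', c='pluhifli', which returns overwrote.
Calling filer.quote with p='/ru/rotru/tuge_ik', which returns pluhifli.
I run filer.carve with p='/liri/ce', giving ok.
Invoking filer.relocate with s='/ru/rotru/tuge_ik', d='/liri/ce': ToolError: exists.
Now I run filer.inscribe with p='/liri/smislidu', c='pluzeb', — result: created.
I run measurebox.express with v='2516', u_from='km', u_to='ft', — result: 3145000000/381.
Now I run measurebox.express with v='@prev', u_from='MiB', u_to='B', and observe 3297771520000000/381.
I use filer.strike with p='/liri/smislidu', yielding ok.
Calling measurebox.express with v='164', u_from='F', u_to='K', giving 20789/60.
Invoking filer.scanf with p='/liri', which returns [ce/].


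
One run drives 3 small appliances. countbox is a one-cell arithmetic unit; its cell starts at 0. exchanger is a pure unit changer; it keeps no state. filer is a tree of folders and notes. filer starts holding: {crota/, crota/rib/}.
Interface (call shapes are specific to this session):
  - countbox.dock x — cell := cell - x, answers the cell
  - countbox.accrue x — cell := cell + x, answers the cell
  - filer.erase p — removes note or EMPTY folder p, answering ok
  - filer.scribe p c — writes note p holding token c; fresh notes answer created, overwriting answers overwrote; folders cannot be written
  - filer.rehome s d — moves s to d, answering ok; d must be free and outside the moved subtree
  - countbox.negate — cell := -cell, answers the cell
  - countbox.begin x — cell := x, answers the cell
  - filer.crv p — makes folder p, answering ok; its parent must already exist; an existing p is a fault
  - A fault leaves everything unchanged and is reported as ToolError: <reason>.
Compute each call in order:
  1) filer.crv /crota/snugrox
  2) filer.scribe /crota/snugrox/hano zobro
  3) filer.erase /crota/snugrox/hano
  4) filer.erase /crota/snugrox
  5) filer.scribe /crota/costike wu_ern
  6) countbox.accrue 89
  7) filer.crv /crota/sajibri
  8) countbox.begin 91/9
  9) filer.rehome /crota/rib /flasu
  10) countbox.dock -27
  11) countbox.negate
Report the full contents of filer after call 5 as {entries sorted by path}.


CALL filer.crv[p=/crota/snugrox]
RET  ok
CALL filer.scribe[p=/crota/snugrox/hano; c=zobro]
RET  created
CALL filer.erase[p=/crota/snugrox/hano]
RET  ok
CALL filer.erase[p=/crota/snugrox]
RET  ok
CALL filer.scribe[p=/crota/costike; c=wu_ern]
RET  created
CALL countbox.accrue[x=89]
RET  89
CALL filer.crv[p=/crota/sajibri]
RET  ok
CALL countbox.begin[x=91/9]
RET  91/9
CALL filer.rehome[s=/crota/rib; d=/flasu]
RET  ok
CALL countbox.dock[x=-27]
RET  334/9
CALL countbox.negate[]
RET  -334/9

Answer: {crota/, crota/costike=wu_ern, crota/rib/}


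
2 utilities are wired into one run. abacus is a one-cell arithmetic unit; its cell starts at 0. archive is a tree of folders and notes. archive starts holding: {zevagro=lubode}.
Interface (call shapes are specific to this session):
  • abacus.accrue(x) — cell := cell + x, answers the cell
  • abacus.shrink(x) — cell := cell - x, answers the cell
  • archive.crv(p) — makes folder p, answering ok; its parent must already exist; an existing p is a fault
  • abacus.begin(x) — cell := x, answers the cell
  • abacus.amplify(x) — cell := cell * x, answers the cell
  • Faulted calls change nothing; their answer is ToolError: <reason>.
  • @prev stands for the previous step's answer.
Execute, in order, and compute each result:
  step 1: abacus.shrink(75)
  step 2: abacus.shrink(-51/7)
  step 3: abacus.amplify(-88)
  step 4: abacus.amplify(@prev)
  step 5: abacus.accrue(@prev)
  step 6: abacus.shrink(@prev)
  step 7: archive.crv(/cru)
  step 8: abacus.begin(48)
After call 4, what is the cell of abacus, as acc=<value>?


Answer: acc=1739890944/49

Derivation:
! abacus.shrink(x→75) : -75
! abacus.shrink(x→-51/7) : -474/7
! abacus.amplify(x→-88) : 41712/7
! abacus.amplify(x→@prev) : 1739890944/49
! abacus.accrue(x→@prev) : 3479781888/49
! abacus.shrink(x→@prev) : 0
! archive.crv(p→/cru) : ok
! abacus.begin(x→48) : 48


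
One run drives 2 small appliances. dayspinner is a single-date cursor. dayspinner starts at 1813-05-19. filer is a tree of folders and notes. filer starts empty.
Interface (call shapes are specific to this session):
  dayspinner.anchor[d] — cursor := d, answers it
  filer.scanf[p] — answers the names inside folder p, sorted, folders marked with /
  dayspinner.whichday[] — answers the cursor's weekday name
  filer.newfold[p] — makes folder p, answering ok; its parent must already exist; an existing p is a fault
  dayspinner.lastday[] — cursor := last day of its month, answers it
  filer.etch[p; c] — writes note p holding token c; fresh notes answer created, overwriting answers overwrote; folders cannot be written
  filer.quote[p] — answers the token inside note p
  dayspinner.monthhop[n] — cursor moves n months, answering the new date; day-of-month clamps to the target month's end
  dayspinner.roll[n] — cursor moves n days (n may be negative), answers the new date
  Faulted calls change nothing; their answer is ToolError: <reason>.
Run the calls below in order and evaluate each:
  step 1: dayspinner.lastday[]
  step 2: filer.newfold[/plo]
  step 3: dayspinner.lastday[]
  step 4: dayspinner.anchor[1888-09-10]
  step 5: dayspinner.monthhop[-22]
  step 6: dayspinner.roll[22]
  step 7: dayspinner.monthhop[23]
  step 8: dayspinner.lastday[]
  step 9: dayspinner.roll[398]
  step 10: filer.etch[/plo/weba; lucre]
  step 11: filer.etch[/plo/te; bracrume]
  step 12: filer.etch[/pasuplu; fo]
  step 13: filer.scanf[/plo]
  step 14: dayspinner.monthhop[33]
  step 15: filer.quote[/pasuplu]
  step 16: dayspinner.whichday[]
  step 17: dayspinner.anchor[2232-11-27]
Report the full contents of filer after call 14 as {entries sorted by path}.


Answer: {pasuplu=fo, plo/, plo/te=bracrume, plo/weba=lucre}

Derivation:
% lastday
  1813-05-31
% newfold p=/plo
  ok
% lastday
  1813-05-31
% anchor d=1888-09-10
  1888-09-10
% monthhop n=-22
  1886-11-10
% roll n=22
  1886-12-02
% monthhop n=23
  1888-11-02
% lastday
  1888-11-30
% roll n=398
  1890-01-02
% etch p=/plo/weba c=lucre
  created
% etch p=/plo/te c=bracrume
  created
% etch p=/pasuplu c=fo
  created
% scanf p=/plo
  [te, weba]
% monthhop n=33
  1892-10-02
% quote p=/pasuplu
  fo
% whichday
  Sunday
% anchor d=2232-11-27
  2232-11-27


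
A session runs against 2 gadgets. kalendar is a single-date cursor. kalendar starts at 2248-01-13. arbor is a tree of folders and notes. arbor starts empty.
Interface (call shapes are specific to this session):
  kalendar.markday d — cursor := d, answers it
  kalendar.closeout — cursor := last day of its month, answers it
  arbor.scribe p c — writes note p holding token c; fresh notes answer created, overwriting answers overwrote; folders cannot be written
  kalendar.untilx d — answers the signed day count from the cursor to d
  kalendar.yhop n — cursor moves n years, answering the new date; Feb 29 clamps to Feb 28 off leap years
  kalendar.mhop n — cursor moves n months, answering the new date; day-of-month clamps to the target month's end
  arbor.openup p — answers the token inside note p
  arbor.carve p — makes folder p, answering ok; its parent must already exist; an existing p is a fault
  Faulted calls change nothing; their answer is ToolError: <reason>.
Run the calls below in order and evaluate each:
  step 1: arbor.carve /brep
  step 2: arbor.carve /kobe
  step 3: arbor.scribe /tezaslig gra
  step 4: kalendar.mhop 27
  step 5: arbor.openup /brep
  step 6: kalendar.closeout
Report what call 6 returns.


Answer: 2250-04-30

Derivation:
% arbor.carve /brep
  ok
% arbor.carve /kobe
  ok
% arbor.scribe /tezaslig gra
  created
% kalendar.mhop 27
  2250-04-13
% arbor.openup /brep
  ToolError: is a directory
% kalendar.closeout
  2250-04-30


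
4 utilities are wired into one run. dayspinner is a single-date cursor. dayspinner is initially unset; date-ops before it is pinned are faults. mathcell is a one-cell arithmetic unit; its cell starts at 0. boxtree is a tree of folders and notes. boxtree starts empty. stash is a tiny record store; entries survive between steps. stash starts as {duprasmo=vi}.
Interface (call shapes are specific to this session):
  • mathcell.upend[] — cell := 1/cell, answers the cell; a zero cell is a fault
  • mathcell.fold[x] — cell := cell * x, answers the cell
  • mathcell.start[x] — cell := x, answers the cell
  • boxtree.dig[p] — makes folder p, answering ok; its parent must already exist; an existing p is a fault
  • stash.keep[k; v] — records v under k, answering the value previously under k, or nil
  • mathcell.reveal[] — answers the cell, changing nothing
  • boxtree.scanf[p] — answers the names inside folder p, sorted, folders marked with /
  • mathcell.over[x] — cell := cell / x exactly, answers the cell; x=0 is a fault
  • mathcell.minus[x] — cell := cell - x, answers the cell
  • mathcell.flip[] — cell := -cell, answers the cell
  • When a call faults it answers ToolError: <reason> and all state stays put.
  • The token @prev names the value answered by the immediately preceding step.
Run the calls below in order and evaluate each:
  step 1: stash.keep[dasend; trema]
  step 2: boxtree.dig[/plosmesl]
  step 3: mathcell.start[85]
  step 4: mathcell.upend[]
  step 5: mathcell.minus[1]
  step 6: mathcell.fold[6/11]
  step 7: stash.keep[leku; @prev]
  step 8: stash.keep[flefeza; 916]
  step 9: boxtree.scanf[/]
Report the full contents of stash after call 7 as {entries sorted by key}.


Answer: {dasend=trema, duprasmo=vi, leku=-504/935}

Derivation:
I invoke stash.keep on k→dasend, v→trema, — result: nil.
I run boxtree.dig on p→/plosmesl, giving ok.
Calling mathcell.start on x→85: 85.
Calling mathcell.upend, → 1/85.
Calling mathcell.minus on x→1, yielding -84/85.
Then mathcell.fold on x→6/11, → -504/935.
Next I call stash.keep on k→leku, v→@prev, — result: nil.
I invoke stash.keep on k→flefeza, v→916: nil.
Invoking boxtree.scanf on p→/, giving [plosmesl/].
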